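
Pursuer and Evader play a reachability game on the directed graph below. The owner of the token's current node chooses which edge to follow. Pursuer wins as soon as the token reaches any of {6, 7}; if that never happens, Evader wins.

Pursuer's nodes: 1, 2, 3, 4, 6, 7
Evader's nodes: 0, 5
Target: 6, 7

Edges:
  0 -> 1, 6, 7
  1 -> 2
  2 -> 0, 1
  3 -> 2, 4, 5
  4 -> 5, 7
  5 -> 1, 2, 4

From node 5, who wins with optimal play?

A0 = {6, 7}
A1: add {4} — 4 (Pursuer) has 4→7.
A2: add {3} — 3 (Pursuer) has 3→4.
A3 = A2; e.g. 0 (Evader) can still go to 1. Fixed point.
5 never enters the attractor, so Evader can avoid the target forever.

Evader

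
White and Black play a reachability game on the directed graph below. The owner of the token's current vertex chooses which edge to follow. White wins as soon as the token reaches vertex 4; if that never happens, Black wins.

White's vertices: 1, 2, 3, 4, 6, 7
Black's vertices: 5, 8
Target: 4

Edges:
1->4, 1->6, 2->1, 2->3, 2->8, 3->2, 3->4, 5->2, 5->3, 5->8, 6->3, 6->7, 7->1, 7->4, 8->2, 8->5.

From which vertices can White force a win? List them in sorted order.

1, 2, 3, 4, 6, 7

A0 = {4}
A1: add {1, 3, 7} — 1 (White) has 1→4; 3 (White) has 3→4; 7 (White) has 7→4.
A2: add {2, 6} — 2 (White) has 2→1; 6 (White) has 6→3.
A3 = A2; e.g. 5 (Black) can still go to 8. Fixed point.
White's winning region = {1, 2, 3, 4, 6, 7}.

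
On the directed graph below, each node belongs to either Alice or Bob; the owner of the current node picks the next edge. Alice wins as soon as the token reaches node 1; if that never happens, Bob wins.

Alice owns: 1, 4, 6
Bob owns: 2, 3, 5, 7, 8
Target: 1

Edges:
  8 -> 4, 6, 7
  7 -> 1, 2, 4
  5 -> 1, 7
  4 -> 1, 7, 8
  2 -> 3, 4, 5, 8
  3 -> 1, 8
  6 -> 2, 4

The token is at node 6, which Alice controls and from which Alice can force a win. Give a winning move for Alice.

4

A0 = {1}
A1: add {4} — 4 (Alice) has 4→1.
A2: add {6} — 6 (Alice) has 6→4.
A3 = A2; e.g. 2 (Bob) can still go to 3. Fixed point.
From 6, successor 4 is in the attractor (rank 1); the other successor 2 is not.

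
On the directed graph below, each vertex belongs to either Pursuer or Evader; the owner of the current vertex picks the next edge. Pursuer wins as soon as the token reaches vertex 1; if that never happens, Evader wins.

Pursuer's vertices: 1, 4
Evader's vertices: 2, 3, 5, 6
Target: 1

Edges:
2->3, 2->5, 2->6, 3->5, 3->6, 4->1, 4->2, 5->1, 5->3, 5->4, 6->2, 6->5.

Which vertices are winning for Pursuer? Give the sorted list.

A0 = {1}
A1: add {4} — 4 (Pursuer) has 4→1.
A2 = A1; e.g. 2 (Evader) can still go to 3. Fixed point.
Pursuer's winning region = {1, 4}.

1, 4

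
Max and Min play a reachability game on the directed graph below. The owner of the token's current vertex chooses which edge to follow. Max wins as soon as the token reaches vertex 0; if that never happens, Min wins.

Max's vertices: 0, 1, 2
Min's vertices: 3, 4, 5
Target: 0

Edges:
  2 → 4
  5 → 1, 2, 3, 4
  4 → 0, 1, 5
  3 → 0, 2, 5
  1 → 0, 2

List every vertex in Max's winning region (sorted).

A0 = {0}
A1: add {1} — 1 (Max) has 1→0.
A2 = A1; e.g. 2 (Max) has no edge into A1. Fixed point.
Max's winning region = {0, 1}.

0, 1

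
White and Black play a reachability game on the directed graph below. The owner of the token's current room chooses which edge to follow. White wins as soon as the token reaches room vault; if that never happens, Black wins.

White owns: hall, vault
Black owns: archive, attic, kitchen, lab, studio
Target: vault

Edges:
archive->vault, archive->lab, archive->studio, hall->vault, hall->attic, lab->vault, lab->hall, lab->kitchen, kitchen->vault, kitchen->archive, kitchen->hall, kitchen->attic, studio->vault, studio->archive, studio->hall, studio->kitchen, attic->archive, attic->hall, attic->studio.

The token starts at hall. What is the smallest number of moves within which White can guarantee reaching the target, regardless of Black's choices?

1

A0 = {vault}
A1: add {hall} — hall (White) has hall→vault.
A2 = A1; e.g. archive (Black) can still go to lab. Fixed point.
hall enters the attractor at level 1, so White can force the target in 1 move from there.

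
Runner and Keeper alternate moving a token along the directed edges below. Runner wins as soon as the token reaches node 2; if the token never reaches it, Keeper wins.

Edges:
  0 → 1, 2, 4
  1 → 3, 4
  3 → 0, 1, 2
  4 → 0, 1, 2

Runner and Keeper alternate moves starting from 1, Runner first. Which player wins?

Track states (vertex, player-to-move).
A0 = {(2,Runner), (2,Keeper)}
A1: add {(0,Runner), (3,Runner), (4,Runner)}.
A2: add {(1,Keeper)}.
A3 = A2; e.g. (0,Keeper) stays out. (1,Runner) never enters ⇒ Keeper avoids the target.

Keeper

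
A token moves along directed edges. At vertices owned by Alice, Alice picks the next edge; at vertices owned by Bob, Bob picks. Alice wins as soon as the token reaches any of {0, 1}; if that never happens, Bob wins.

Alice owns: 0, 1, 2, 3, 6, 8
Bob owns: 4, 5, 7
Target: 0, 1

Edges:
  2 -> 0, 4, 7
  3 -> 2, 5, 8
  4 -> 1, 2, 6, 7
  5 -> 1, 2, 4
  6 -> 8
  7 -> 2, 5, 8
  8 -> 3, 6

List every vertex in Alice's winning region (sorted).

0, 1, 2, 3, 6, 8

A0 = {0, 1}
A1: add {2} — 2 (Alice) has 2→0.
A2: add {3} — 3 (Alice) has 3→2.
A3: add {8} — 8 (Alice) has 8→3.
A4: add {6} — 6 (Alice) has 6→8.
A5 = A4; e.g. 4 (Bob) can still go to 7. Fixed point.
Alice's winning region = {0, 1, 2, 3, 6, 8}.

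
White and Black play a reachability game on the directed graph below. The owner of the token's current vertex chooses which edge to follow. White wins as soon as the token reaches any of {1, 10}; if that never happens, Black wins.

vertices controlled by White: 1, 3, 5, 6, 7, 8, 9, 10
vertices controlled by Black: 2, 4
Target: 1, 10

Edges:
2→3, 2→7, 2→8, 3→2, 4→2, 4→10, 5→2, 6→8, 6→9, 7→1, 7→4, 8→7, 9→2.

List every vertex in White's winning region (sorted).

A0 = {1, 10}
A1: add {7} — 7 (White) has 7→1.
A2: add {8} — 8 (White) has 8→7.
A3: add {6} — 6 (White) has 6→8.
A4 = A3; e.g. 2 (Black) can still go to 3. Fixed point.
White's winning region = {1, 6, 7, 8, 10}.

1, 6, 7, 8, 10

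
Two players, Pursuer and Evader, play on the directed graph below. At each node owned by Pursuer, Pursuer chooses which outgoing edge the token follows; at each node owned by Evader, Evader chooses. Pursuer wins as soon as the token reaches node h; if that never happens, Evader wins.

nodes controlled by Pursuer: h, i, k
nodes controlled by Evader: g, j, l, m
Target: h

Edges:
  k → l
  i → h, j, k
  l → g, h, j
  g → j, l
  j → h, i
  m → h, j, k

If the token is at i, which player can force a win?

A0 = {h}
A1: add {i} — i (Pursuer) has i→h.
i ∈ A1, so Pursuer can force the target.

Pursuer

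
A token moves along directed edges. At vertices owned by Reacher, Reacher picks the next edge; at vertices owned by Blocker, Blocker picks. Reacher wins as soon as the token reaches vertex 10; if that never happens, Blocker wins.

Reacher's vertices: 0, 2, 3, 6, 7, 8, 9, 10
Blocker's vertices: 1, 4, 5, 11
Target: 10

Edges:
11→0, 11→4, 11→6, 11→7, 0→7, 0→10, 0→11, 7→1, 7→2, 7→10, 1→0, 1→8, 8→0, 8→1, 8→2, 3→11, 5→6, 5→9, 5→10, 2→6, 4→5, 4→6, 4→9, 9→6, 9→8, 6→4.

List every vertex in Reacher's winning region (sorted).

A0 = {10}
A1: add {0, 7} — 0 (Reacher) has 0→10; 7 (Reacher) has 7→10.
A2: add {8} — 8 (Reacher) has 8→0.
A3: add {1, 9} — 1 (Blocker): all of {0, 8} already in; 9 (Reacher) has 9→8.
A4 = A3; e.g. 2 (Reacher) has no edge into A3. Fixed point.
Reacher's winning region = {0, 1, 7, 8, 9, 10}.

0, 1, 7, 8, 9, 10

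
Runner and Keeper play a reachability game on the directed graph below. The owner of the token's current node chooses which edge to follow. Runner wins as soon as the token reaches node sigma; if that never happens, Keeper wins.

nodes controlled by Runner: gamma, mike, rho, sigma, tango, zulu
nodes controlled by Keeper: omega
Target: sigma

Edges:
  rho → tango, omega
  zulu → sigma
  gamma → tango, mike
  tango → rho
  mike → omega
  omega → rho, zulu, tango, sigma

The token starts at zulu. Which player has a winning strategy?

A0 = {sigma}
A1: add {zulu} — zulu (Runner) has zulu→sigma.
A2 = A1; e.g. rho (Runner) has no edge into A1. Fixed point.
zulu ∈ A1, so Runner can force the target.

Runner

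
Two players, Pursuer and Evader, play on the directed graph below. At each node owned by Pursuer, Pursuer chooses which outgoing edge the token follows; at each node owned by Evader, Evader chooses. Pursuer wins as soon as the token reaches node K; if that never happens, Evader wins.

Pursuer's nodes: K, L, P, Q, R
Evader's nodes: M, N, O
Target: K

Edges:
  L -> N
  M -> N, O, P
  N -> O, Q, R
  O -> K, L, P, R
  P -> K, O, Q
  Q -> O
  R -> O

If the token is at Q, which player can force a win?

Evader

A0 = {K}
A1: add {P} — P (Pursuer) has P→K.
A2 = A1; e.g. L (Pursuer) has no edge into A1. Fixed point.
Q never enters the attractor, so Evader can avoid the target forever.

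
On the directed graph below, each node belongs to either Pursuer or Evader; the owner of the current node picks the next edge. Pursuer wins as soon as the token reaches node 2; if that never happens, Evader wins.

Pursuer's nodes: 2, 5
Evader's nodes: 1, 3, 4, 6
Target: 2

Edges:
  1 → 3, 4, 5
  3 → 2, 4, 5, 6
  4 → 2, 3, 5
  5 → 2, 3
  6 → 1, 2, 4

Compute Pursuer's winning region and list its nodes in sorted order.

A0 = {2}
A1: add {5} — 5 (Pursuer) has 5→2.
A2 = A1; e.g. 1 (Evader) can still go to 3. Fixed point.
Pursuer's winning region = {2, 5}.

2, 5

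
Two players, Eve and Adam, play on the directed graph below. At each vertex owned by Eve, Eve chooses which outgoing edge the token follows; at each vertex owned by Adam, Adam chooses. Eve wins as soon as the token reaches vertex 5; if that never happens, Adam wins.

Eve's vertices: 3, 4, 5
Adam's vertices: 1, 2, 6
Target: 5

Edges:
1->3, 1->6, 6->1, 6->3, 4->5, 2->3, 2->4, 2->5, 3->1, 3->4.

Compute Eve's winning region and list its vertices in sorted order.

A0 = {5}
A1: add {4} — 4 (Eve) has 4→5.
A2: add {3} — 3 (Eve) has 3→4.
A3: add {2} — 2 (Adam): all of {3, 4, 5} already in.
A4 = A3; e.g. 1 (Adam) can still go to 6. Fixed point.
Eve's winning region = {2, 3, 4, 5}.

2, 3, 4, 5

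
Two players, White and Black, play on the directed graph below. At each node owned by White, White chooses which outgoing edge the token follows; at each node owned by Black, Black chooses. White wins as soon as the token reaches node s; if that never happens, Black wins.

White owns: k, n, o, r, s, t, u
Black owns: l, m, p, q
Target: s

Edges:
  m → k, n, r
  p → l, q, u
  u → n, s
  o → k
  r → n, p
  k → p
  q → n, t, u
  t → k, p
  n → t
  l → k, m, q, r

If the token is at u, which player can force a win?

White

A0 = {s}
A1: add {u} — u (White) has u→s.
A2 = A1; e.g. k (White) has no edge into A1. Fixed point.
u ∈ A1, so White can force the target.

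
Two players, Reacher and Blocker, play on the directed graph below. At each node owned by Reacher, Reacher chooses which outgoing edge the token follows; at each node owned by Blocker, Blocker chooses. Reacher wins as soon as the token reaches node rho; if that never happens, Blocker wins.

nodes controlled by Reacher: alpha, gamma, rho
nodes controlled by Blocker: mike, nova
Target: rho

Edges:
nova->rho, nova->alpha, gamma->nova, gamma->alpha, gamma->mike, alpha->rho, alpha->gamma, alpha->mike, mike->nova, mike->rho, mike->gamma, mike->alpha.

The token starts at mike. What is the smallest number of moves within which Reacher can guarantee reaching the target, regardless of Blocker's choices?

A0 = {rho}
A1: add {alpha} — alpha (Reacher) has alpha→rho.
A2: add {gamma, nova} — nova (Blocker): all of {rho, alpha} already in; gamma (Reacher) has gamma→alpha.
A3: add {mike} — mike (Blocker): all of {nova, rho, gamma, alpha} already in.
A3 = all vertices. Fixed point.
mike enters the attractor at level 3, so Reacher can force the target in 3 moves from there.

3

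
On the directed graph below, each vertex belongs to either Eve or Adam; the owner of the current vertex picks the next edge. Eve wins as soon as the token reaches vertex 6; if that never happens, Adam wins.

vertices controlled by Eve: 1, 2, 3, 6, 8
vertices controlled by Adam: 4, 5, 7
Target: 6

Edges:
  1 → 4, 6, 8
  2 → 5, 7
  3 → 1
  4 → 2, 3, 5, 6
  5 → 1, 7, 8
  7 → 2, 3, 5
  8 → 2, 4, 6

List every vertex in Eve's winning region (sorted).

A0 = {6}
A1: add {1, 8} — 1 (Eve) has 1→6; 8 (Eve) has 8→6.
A2: add {3} — 3 (Eve) has 3→1.
A3 = A2; e.g. 2 (Eve) has no edge into A2. Fixed point.
Eve's winning region = {1, 3, 6, 8}.

1, 3, 6, 8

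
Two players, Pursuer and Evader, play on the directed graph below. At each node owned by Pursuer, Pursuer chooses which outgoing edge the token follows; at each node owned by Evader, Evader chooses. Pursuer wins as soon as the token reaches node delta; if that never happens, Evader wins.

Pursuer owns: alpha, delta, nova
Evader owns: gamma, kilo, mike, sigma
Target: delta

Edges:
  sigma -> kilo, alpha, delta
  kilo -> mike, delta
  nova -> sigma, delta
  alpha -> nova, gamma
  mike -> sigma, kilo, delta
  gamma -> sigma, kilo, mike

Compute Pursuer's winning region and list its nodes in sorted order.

alpha, delta, nova

A0 = {delta}
A1: add {nova} — nova (Pursuer) has nova→delta.
A2: add {alpha} — alpha (Pursuer) has alpha→nova.
A3 = A2; e.g. sigma (Evader) can still go to kilo. Fixed point.
Pursuer's winning region = {alpha, delta, nova}.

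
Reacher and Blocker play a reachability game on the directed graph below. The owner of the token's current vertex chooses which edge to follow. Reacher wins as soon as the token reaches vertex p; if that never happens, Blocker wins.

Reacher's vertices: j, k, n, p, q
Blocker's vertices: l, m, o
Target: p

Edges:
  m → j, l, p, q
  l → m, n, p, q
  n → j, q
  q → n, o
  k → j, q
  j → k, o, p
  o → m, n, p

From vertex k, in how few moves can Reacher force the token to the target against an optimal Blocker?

2

A0 = {p}
A1: add {j} — j (Reacher) has j→p.
A2: add {k, n} — k (Reacher) has k→j; n (Reacher) has n→j.
k enters the attractor at level 2, so Reacher can force the target in 2 moves from there.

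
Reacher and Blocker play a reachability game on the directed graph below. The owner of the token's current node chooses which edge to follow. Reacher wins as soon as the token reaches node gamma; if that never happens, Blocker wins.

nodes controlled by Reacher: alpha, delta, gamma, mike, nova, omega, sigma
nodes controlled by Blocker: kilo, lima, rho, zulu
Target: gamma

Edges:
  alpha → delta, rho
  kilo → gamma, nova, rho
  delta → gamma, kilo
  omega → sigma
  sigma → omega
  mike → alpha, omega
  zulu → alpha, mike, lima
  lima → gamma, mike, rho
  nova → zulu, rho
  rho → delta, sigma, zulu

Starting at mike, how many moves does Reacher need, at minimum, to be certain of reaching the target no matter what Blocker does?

A0 = {gamma}
A1: add {delta} — delta (Reacher) has delta→gamma.
A2: add {alpha} — alpha (Reacher) has alpha→delta.
A3: add {mike} — mike (Reacher) has mike→alpha.
A4 = A3; e.g. kilo (Blocker) can still go to nova. Fixed point.
mike enters the attractor at level 3, so Reacher can force the target in 3 moves from there.

3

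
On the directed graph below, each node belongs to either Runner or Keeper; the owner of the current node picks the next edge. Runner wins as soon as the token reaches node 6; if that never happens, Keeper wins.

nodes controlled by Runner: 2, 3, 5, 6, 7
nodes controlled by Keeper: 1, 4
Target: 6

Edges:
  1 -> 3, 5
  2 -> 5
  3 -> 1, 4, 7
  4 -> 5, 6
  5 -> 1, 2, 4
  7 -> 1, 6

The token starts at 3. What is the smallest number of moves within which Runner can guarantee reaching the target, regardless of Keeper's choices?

A0 = {6}
A1: add {7} — 7 (Runner) has 7→6.
A2: add {3} — 3 (Runner) has 3→7.
A3 = A2; e.g. 1 (Keeper) can still go to 5. Fixed point.
3 enters the attractor at level 2, so Runner can force the target in 2 moves from there.

2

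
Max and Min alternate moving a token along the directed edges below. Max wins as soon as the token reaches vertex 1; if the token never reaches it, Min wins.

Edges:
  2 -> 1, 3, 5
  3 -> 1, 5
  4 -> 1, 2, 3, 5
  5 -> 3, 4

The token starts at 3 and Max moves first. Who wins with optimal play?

Max

Track states (vertex, player-to-move).
A0 = {(1,Max), (1,Min)}
A1: add {(2,Max), (3,Max), (4,Max)}.
(3,Max) ∈ A1 ⇒ Max forces the target.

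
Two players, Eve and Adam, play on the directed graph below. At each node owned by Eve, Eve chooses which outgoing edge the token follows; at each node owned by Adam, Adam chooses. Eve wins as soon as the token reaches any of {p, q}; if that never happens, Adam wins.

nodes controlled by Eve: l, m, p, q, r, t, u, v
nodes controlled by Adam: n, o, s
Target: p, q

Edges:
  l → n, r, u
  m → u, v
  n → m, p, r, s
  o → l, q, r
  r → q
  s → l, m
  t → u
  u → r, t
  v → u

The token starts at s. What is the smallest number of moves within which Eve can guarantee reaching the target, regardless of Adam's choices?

4

A0 = {p, q}
A1: add {r} — r (Eve) has r→q.
A2: add {l, u} — l (Eve) has l→r; u (Eve) has u→r.
A3: add {m, o, t, v} — m (Eve) has m→u; o (Adam): all of {l, q, r} already in; t (Eve) has t→u; v (Eve) has v→u.
A4: add {s} — s (Adam): all of {l, m} already in.
s enters the attractor at level 4, so Eve can force the target in 4 moves from there.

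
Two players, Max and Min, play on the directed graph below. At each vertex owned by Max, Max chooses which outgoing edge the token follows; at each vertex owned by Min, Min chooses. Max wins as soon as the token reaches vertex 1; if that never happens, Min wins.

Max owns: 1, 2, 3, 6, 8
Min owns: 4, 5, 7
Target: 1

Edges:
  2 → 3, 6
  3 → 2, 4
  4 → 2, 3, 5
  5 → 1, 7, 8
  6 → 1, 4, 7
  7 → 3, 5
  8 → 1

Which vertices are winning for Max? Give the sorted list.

A0 = {1}
A1: add {6, 8} — 6 (Max) has 6→1; 8 (Max) has 8→1.
A2: add {2} — 2 (Max) has 2→6.
A3: add {3} — 3 (Max) has 3→2.
A4 = A3; e.g. 4 (Min) can still go to 5. Fixed point.
Max's winning region = {1, 2, 3, 6, 8}.

1, 2, 3, 6, 8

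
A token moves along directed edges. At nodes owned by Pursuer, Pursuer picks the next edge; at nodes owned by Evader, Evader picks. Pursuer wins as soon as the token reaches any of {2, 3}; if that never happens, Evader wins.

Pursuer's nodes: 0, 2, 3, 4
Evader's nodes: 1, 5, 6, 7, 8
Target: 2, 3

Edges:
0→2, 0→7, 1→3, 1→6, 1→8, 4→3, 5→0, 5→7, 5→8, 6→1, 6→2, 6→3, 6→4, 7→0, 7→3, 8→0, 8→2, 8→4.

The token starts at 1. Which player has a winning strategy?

A0 = {2, 3}
A1: add {0, 4} — 0 (Pursuer) has 0→2; 4 (Pursuer) has 4→3.
A2: add {7, 8} — 7 (Evader): all of {0, 3} already in; 8 (Evader): all of {0, 2, 4} already in.
A3: add {5} — 5 (Evader): all of {0, 7, 8} already in.
A4 = A3; e.g. 1 (Evader) can still go to 6. Fixed point.
1 never enters the attractor, so Evader can avoid the target forever.

Evader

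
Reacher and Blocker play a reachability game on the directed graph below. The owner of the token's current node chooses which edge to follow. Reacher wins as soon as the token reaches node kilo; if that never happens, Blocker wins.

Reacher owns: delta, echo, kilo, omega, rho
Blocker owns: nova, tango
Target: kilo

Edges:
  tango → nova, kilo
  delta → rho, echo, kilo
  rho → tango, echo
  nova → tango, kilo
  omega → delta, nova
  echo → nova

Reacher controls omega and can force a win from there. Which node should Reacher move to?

delta

A0 = {kilo}
A1: add {delta} — delta (Reacher) has delta→kilo.
A2: add {omega} — omega (Reacher) has omega→delta.
A3 = A2; e.g. tango (Blocker) can still go to nova. Fixed point.
From omega, successor delta is in the attractor (rank 1); the other successor nova is not.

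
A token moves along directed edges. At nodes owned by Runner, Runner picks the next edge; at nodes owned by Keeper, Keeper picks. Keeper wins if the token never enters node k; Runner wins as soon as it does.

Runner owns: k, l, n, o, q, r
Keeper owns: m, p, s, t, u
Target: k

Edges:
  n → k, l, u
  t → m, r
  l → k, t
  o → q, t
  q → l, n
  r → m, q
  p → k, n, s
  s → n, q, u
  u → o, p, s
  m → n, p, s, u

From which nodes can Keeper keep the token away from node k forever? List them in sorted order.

m, p, s, t, u

A0 = {k}
A1: add {l, n} — l (Runner) has l→k; n (Runner) has n→k.
A2: add {q} — q (Runner) has q→l.
A3: add {o, r} — o (Runner) has o→q; r (Runner) has r→q.
A4 = A3; e.g. m (Keeper) can still go to p. Fixed point.
Runner's attractor = {k, l, n, o, q, r}; Keeper avoids the target exactly from the complement.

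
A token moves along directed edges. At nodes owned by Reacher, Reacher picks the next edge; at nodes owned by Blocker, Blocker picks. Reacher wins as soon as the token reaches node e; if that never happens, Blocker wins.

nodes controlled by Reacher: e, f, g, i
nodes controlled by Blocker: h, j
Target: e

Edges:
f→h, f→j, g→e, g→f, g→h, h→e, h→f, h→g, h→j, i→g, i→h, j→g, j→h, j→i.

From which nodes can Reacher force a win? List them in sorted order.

e, g, i

A0 = {e}
A1: add {g} — g (Reacher) has g→e.
A2: add {i} — i (Reacher) has i→g.
A3 = A2; e.g. f (Reacher) has no edge into A2. Fixed point.
Reacher's winning region = {e, g, i}.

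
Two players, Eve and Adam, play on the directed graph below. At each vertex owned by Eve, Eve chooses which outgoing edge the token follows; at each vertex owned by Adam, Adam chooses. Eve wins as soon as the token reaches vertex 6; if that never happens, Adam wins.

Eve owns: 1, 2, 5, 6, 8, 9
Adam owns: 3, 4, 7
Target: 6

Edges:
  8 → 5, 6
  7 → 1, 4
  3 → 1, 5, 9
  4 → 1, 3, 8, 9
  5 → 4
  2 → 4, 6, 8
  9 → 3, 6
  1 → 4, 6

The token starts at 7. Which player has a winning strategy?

Adam

A0 = {6}
A1: add {1, 2, 8, 9} — 1 (Eve) has 1→6; 2 (Eve) has 2→6; 8 (Eve) has 8→6; 9 (Eve) has 9→6.
A2 = A1; e.g. 3 (Adam) can still go to 5. Fixed point.
7 never enters the attractor, so Adam can avoid the target forever.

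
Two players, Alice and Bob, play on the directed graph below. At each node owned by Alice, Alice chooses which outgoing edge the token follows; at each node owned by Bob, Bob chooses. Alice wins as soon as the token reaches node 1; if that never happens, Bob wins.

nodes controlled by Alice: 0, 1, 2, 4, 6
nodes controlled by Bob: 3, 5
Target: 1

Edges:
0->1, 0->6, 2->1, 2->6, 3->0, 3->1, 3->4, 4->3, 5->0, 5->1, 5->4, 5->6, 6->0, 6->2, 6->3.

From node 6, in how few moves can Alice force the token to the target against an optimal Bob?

2

A0 = {1}
A1: add {0, 2} — 0 (Alice) has 0→1; 2 (Alice) has 2→1.
A2: add {6} — 6 (Alice) has 6→0.
A3 = A2; e.g. 3 (Bob) can still go to 4. Fixed point.
6 enters the attractor at level 2, so Alice can force the target in 2 moves from there.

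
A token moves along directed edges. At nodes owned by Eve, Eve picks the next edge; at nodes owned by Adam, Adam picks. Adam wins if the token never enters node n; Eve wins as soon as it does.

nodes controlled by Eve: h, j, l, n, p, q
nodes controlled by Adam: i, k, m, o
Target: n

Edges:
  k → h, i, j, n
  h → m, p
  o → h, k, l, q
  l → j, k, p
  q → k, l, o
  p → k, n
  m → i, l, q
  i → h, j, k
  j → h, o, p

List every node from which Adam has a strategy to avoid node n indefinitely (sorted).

A0 = {n}
A1: add {p} — p (Eve) has p→n.
A2: add {h, j, l} — h (Eve) has h→p; j (Eve) has j→p; l (Eve) has l→p.
A3: add {q} — q (Eve) has q→l.
A4 = A3; e.g. i (Adam) can still go to k. Fixed point.
Eve's attractor = {h, j, l, n, p, q}; Adam avoids the target exactly from the complement.

i, k, m, o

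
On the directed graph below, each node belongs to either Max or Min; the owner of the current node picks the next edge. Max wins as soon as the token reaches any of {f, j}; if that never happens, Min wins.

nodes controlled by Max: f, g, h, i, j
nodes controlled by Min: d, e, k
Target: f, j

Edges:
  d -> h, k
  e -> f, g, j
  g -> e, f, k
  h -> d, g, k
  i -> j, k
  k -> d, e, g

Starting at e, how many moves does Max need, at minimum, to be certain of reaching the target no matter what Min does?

A0 = {f, j}
A1: add {g, i} — g (Max) has g→f; i (Max) has i→j.
A2: add {e, h} — e (Min): all of {f, g, j} already in; h (Max) has h→g.
A3 = A2; e.g. d (Min) can still go to k. Fixed point.
e enters the attractor at level 2, so Max can force the target in 2 moves from there.

2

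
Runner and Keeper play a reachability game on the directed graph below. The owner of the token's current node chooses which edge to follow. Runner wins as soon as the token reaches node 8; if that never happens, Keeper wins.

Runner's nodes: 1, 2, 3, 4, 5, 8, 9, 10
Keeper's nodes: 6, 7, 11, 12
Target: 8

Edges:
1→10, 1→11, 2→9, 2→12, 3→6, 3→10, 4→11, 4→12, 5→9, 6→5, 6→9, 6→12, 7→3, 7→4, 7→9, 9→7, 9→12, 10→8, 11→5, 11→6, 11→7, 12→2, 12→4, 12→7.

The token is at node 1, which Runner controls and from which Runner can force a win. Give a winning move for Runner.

10

A0 = {8}
A1: add {10} — 10 (Runner) has 10→8.
A2: add {1, 3} — 1 (Runner) has 1→10; 3 (Runner) has 3→10.
A3 = A2; e.g. 2 (Runner) has no edge into A2. Fixed point.
From 1, successor 10 is in the attractor (rank 1); the other successor 11 is not.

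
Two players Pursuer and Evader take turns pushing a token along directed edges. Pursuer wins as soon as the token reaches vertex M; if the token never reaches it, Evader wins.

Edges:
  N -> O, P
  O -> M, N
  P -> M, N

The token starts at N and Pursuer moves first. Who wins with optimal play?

Evader

Track states (vertex, player-to-move).
A0 = {(M,Pursuer), (M,Evader)}
A1: add {(O,Pursuer), (P,Pursuer)}.
A2: add {(N,Evader)}.
A3 = A2; e.g. (N,Pursuer) stays out. (N,Pursuer) never enters ⇒ Evader avoids the target.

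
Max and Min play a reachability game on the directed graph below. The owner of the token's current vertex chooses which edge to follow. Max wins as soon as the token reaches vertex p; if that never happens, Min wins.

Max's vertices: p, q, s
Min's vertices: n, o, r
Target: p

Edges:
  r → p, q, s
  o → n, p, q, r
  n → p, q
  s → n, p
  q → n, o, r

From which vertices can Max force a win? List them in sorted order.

p, s

A0 = {p}
A1: add {s} — s (Max) has s→p.
A2 = A1; e.g. n (Min) can still go to q. Fixed point.
Max's winning region = {p, s}.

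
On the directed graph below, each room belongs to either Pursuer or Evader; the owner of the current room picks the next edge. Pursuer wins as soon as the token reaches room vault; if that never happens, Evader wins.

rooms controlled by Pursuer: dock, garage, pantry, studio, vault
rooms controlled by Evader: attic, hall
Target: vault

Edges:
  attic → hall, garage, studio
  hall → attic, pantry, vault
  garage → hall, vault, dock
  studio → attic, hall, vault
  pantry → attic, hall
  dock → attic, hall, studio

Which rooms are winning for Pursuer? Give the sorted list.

dock, garage, studio, vault

A0 = {vault}
A1: add {garage, studio} — garage (Pursuer) has garage→vault; studio (Pursuer) has studio→vault.
A2: add {dock} — dock (Pursuer) has dock→studio.
A3 = A2; e.g. attic (Evader) can still go to hall. Fixed point.
Pursuer's winning region = {dock, garage, studio, vault}.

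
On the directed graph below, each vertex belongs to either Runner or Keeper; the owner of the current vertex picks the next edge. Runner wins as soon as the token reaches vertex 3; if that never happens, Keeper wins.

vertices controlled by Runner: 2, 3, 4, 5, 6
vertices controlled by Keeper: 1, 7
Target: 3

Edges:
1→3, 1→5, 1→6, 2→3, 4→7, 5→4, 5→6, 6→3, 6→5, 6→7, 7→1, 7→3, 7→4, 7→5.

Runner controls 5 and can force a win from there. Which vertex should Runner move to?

A0 = {3}
A1: add {2, 6} — 2 (Runner) has 2→3; 6 (Runner) has 6→3.
A2: add {5} — 5 (Runner) has 5→6.
A3: add {1} — 1 (Keeper): all of {3, 5, 6} already in.
A4 = A3; e.g. 4 (Runner) has no edge into A3. Fixed point.
From 5, successor 6 is in the attractor (rank 1); the other successor 4 is not.

6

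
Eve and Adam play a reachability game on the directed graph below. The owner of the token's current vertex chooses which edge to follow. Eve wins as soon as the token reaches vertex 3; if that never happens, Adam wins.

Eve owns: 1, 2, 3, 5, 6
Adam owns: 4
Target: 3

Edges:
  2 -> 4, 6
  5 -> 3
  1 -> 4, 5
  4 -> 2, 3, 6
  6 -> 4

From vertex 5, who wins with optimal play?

Eve

A0 = {3}
A1: add {5} — 5 (Eve) has 5→3.
5 ∈ A1, so Eve can force the target.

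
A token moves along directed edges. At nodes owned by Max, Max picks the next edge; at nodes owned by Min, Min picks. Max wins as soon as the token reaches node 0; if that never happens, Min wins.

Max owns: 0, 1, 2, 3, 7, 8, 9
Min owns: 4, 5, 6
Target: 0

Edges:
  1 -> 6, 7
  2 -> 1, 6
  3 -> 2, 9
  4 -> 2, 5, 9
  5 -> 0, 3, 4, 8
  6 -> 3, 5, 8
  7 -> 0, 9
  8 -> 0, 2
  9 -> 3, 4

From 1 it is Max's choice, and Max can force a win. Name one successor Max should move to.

7

A0 = {0}
A1: add {7, 8} — 7 (Max) has 7→0; 8 (Max) has 8→0.
A2: add {1} — 1 (Max) has 1→7.
A3: add {2} — 2 (Max) has 2→1.
A4: add {3} — 3 (Max) has 3→2.
A5: add {9} — 9 (Max) has 9→3.
A6 = A5; e.g. 4 (Min) can still go to 5. Fixed point.
From 1, successor 7 is in the attractor (rank 1); the other successor 6 is not.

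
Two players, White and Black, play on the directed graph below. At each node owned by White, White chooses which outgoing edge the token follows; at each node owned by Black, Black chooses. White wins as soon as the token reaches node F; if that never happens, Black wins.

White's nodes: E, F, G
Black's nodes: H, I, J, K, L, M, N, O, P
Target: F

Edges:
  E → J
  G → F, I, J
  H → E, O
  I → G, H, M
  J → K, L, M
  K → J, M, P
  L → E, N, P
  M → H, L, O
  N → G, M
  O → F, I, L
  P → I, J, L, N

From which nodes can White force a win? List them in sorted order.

A0 = {F}
A1: add {G} — G (White) has G→F.
A2 = A1; e.g. E (White) has no edge into A1. Fixed point.
White's winning region = {F, G}.

F, G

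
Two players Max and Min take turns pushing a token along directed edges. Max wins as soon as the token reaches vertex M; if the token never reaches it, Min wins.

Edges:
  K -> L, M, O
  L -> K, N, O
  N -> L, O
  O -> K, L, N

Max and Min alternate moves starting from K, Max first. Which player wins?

Track states (vertex, player-to-move).
A0 = {(M,Max), (M,Min)}
A1: add {(K,Max)}.
(K,Max) ∈ A1 ⇒ Max forces the target.

Max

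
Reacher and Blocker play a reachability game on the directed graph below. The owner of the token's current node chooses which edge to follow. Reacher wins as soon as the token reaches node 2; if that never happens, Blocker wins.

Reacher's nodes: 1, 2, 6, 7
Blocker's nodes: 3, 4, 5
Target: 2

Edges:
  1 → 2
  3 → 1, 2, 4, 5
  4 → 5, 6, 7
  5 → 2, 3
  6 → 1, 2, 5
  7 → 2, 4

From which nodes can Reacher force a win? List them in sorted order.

A0 = {2}
A1: add {1, 6, 7} — 1 (Reacher) has 1→2; 6 (Reacher) has 6→2; 7 (Reacher) has 7→2.
A2 = A1; e.g. 3 (Blocker) can still go to 4. Fixed point.
Reacher's winning region = {1, 2, 6, 7}.

1, 2, 6, 7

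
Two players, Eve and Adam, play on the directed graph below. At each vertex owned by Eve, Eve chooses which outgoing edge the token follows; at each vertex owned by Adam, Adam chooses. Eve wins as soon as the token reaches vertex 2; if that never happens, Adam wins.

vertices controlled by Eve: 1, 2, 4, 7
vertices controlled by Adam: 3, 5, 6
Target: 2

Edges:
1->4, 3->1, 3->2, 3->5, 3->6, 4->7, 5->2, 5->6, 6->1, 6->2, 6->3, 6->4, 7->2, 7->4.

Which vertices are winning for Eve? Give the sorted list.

1, 2, 4, 7

A0 = {2}
A1: add {7} — 7 (Eve) has 7→2.
A2: add {4} — 4 (Eve) has 4→7.
A3: add {1} — 1 (Eve) has 1→4.
A4 = A3; e.g. 3 (Adam) can still go to 5. Fixed point.
Eve's winning region = {1, 2, 4, 7}.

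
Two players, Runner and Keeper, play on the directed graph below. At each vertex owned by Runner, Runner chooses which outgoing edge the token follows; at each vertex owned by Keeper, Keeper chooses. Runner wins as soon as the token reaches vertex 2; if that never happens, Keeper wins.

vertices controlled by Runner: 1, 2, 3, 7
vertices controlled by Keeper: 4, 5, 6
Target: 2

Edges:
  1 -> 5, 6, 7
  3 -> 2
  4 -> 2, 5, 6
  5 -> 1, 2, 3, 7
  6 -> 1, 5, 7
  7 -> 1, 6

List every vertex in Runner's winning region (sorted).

2, 3

A0 = {2}
A1: add {3} — 3 (Runner) has 3→2.
A2 = A1; e.g. 1 (Runner) has no edge into A1. Fixed point.
Runner's winning region = {2, 3}.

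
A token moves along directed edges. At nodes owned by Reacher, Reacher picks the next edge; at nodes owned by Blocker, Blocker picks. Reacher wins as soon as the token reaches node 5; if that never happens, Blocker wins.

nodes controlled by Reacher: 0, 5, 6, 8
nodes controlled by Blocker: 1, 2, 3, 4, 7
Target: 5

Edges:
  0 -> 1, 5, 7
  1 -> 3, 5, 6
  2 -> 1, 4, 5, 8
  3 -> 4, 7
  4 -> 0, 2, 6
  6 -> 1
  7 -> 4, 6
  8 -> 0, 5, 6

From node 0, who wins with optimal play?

Reacher

A0 = {5}
A1: add {0, 8} — 0 (Reacher) has 0→5; 8 (Reacher) has 8→5.
A2 = A1; e.g. 1 (Blocker) can still go to 3. Fixed point.
0 ∈ A1, so Reacher can force the target.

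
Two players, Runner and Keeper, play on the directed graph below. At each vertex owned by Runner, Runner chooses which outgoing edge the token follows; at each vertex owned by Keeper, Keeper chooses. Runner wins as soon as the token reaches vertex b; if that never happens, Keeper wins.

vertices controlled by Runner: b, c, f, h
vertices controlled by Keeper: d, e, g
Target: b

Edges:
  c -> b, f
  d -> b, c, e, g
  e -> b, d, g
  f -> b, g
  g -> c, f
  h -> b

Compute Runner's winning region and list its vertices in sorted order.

A0 = {b}
A1: add {c, f, h} — c (Runner) has c→b; f (Runner) has f→b; h (Runner) has h→b.
A2: add {g} — g (Keeper): all of {c, f} already in.
A3 = A2; e.g. d (Keeper) can still go to e. Fixed point.
Runner's winning region = {b, c, f, g, h}.

b, c, f, g, h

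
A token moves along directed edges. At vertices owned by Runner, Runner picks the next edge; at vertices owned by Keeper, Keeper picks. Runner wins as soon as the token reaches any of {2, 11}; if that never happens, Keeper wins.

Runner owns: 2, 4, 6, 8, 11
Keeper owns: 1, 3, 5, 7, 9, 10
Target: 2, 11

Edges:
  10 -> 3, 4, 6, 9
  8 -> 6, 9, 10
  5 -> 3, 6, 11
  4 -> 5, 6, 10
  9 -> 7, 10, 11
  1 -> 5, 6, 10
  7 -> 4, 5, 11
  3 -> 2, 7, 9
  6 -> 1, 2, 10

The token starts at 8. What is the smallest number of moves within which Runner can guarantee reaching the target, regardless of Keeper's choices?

A0 = {2, 11}
A1: add {6} — 6 (Runner) has 6→2.
A2: add {4, 8} — 4 (Runner) has 4→6; 8 (Runner) has 8→6.
A3 = A2; e.g. 1 (Keeper) can still go to 5. Fixed point.
8 enters the attractor at level 2, so Runner can force the target in 2 moves from there.

2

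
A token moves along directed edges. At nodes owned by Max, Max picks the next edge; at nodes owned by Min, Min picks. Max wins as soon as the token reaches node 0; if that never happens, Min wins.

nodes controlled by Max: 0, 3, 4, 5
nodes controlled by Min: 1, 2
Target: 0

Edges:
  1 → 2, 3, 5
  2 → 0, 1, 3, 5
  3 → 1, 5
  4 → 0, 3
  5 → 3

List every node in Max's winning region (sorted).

A0 = {0}
A1: add {4} — 4 (Max) has 4→0.
A2 = A1; e.g. 1 (Min) can still go to 2. Fixed point.
Max's winning region = {0, 4}.

0, 4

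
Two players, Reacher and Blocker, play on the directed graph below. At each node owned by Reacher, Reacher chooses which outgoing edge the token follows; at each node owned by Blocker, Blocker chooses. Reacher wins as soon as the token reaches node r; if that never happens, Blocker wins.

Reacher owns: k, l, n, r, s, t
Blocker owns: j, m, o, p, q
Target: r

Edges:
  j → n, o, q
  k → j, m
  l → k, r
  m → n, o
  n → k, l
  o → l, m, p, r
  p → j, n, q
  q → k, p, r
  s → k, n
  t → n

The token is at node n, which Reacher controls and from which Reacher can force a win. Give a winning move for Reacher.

A0 = {r}
A1: add {l} — l (Reacher) has l→r.
A2: add {n} — n (Reacher) has n→l.
A3: add {s, t} — s (Reacher) has s→n; t (Reacher) has t→n.
A4 = A3; e.g. j (Blocker) can still go to o. Fixed point.
From n, successor l is in the attractor (rank 1); the other successor k is not.

l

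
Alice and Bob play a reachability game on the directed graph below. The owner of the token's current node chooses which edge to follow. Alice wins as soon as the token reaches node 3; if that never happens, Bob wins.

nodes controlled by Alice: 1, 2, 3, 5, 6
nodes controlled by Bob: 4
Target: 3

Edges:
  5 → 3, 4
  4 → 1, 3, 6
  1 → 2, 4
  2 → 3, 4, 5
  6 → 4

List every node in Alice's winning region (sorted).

1, 2, 3, 5

A0 = {3}
A1: add {2, 5} — 2 (Alice) has 2→3; 5 (Alice) has 5→3.
A2: add {1} — 1 (Alice) has 1→2.
A3 = A2; e.g. 4 (Bob) can still go to 6. Fixed point.
Alice's winning region = {1, 2, 3, 5}.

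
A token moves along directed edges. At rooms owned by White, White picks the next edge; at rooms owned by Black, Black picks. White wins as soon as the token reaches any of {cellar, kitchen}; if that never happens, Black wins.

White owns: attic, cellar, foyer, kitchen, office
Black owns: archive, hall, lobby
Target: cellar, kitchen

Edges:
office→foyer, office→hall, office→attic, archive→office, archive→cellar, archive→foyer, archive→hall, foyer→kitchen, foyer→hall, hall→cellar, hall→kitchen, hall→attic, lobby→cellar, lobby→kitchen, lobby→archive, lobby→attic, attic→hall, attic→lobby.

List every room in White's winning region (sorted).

A0 = {cellar, kitchen}
A1: add {foyer} — foyer (White) has foyer→kitchen.
A2: add {office} — office (White) has office→foyer.
A3 = A2; e.g. archive (Black) can still go to hall. Fixed point.
White's winning region = {cellar, foyer, kitchen, office}.

cellar, foyer, kitchen, office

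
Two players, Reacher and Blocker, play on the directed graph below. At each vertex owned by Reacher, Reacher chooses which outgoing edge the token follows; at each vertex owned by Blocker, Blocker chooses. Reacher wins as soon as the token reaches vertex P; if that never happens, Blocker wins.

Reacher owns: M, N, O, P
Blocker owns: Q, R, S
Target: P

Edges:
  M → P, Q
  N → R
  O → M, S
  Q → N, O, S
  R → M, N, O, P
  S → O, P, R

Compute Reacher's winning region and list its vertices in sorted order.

M, O, P

A0 = {P}
A1: add {M} — M (Reacher) has M→P.
A2: add {O} — O (Reacher) has O→M.
A3 = A2; e.g. N (Reacher) has no edge into A2. Fixed point.
Reacher's winning region = {M, O, P}.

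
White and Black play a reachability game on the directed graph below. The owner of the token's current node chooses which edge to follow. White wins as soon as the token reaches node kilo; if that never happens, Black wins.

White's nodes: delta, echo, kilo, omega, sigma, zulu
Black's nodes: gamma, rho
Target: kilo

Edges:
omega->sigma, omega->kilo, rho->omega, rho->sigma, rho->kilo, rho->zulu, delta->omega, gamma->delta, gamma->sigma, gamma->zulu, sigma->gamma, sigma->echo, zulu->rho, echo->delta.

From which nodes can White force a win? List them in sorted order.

A0 = {kilo}
A1: add {omega} — omega (White) has omega→kilo.
A2: add {delta} — delta (White) has delta→omega.
A3: add {echo} — echo (White) has echo→delta.
A4: add {sigma} — sigma (White) has sigma→echo.
A5 = A4; e.g. rho (Black) can still go to zulu. Fixed point.
White's winning region = {delta, echo, kilo, omega, sigma}.

delta, echo, kilo, omega, sigma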